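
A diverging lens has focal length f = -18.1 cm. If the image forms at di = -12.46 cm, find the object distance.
1/do = 1/f − 1/di → do = 39.99 cm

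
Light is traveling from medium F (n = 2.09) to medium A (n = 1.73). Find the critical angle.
θc = arcsin(n₂/n₁) = 55.87°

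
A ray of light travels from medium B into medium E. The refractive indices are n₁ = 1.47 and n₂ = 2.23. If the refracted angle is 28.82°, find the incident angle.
sin θ₁ = (n₂/n₁)·sin θ₂ → θ₁ = 46.99°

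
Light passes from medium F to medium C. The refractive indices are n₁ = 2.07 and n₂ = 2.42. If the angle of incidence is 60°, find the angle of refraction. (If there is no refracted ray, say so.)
sin θ₂ = (n₁/n₂)·sin θ₁ = 0.7408 → θ₂ = 47.8°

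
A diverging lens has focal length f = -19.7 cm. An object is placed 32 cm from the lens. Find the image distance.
1/di = 1/f − 1/do → di = -12.19 cm (virtual image)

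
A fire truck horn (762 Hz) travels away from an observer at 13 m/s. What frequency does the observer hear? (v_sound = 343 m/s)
f_obs = f·v/(v + v_s) = 734.2 Hz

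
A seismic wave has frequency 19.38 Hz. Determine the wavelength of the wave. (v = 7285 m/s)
λ = v/f = 375.9 m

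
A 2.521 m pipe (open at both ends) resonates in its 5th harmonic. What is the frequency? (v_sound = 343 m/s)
fₙ = nv/(2L) = 340.1 Hz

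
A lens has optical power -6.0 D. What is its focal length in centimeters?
f = 1/P = -16.67 cm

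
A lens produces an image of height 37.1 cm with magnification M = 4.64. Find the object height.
ho = |hi|/|M| = 7.996 cm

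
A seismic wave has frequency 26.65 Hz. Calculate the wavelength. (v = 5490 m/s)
λ = v/f = 206 m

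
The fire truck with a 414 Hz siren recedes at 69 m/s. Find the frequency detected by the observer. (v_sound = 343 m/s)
f_obs = f·v/(v + v_s) = 344.7 Hz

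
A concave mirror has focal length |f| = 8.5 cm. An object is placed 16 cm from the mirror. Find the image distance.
f = +8.5 cm (concave); 1/di = 1/f − 1/do → di = 18.13 cm (real image, in front of mirror)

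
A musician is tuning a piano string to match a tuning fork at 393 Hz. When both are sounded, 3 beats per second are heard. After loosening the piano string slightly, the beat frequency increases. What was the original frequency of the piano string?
390 Hz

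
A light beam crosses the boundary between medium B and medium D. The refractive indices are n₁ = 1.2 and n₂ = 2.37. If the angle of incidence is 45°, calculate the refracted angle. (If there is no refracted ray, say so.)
sin θ₂ = (n₁/n₂)·sin θ₁ = 0.358 → θ₂ = 20.98°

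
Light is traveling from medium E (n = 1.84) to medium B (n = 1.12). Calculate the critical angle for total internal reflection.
θc = arcsin(n₂/n₁) = 37.5°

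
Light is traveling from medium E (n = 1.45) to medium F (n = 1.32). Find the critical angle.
θc = arcsin(n₂/n₁) = 65.55°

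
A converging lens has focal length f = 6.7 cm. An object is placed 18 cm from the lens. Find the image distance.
1/di = 1/f − 1/do → di = 10.67 cm (real image)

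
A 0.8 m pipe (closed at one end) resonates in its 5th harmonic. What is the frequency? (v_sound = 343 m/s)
fₙ = nv/(4L) = 535.9 Hz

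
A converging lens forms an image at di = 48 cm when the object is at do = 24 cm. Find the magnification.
M = −di/do = -2 (inverted image)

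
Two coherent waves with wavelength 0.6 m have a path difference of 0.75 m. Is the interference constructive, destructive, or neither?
neither (partial) — path difference = 1.25λ, neither a whole number of wavelengths nor an odd multiple of λ/2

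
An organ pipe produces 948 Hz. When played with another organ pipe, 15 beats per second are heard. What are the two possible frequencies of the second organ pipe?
f₂ = 948 ± 15 Hz → 963 Hz or 933 Hz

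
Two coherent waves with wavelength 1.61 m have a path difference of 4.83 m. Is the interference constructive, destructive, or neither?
constructive — path difference = 3λ, a whole number of wavelengths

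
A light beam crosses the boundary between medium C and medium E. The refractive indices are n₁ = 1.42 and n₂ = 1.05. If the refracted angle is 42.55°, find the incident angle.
sin θ₁ = (n₂/n₁)·sin θ₂ → θ₁ = 30°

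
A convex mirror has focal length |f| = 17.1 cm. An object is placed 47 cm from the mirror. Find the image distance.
f = −17.1 cm (convex); 1/di = 1/f − 1/do → di = -12.54 cm (virtual image, behind mirror)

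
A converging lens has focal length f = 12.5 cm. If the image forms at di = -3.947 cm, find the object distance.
1/do = 1/f − 1/di → do = 3 cm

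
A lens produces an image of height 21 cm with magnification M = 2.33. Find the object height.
ho = |hi|/|M| = 9.013 cm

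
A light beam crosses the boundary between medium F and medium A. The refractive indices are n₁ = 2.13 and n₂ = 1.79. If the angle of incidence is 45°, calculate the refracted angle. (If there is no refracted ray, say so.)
sin θ₂ = (n₁/n₂)·sin θ₁ = 0.8414 → θ₂ = 57.29°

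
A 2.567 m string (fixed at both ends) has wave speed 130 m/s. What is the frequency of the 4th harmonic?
fₙ = nv/(2L) = 101.3 Hz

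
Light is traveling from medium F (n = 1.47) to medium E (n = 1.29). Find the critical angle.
θc = arcsin(n₂/n₁) = 61.35°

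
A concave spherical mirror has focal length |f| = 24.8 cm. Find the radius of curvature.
R = 2|f| = 49.6 cm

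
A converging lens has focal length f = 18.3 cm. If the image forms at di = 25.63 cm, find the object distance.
1/do = 1/f − 1/di → do = 63.99 cm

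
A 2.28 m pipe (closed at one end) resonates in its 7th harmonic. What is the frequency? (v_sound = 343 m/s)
fₙ = nv/(4L) = 263.3 Hz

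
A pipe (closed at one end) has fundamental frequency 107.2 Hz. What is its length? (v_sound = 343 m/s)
L = v/(4f₁) = 0.7999 m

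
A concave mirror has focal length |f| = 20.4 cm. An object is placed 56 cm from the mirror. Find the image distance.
f = +20.4 cm (concave); 1/di = 1/f − 1/do → di = 32.09 cm (real image, in front of mirror)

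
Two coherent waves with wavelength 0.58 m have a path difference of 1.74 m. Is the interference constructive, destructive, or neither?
constructive — path difference = 3λ, a whole number of wavelengths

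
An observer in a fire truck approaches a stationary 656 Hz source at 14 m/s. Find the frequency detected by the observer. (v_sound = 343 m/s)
f_obs = f·(v + v_o)/v = 682.8 Hz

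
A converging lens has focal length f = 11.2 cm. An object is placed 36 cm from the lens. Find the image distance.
1/di = 1/f − 1/do → di = 16.26 cm (real image)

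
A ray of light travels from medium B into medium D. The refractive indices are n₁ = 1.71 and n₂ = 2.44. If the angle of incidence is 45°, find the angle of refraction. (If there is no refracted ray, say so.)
sin θ₂ = (n₁/n₂)·sin θ₁ = 0.4956 → θ₂ = 29.71°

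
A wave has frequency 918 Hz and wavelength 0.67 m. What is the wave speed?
v = fλ = 615.1 m/s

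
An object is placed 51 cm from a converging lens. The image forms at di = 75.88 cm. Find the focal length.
1/f = 1/do + 1/di → f = 30.5 cm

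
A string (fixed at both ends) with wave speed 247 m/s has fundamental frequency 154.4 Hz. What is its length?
L = v/(2f₁) = 0.7999 m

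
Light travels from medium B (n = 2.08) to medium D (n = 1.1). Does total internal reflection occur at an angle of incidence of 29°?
θc = arcsin(n₂/n₁) = 31.93°; 29° < θc, so no — the ray refracts.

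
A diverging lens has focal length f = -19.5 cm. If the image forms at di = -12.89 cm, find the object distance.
1/do = 1/f − 1/di → do = 38.03 cm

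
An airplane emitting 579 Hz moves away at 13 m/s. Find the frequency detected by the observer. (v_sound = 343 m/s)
f_obs = f·v/(v + v_s) = 557.9 Hz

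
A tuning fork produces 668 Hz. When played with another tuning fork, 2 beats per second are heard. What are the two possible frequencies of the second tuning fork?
f₂ = 668 ± 2 Hz → 670 Hz or 666 Hz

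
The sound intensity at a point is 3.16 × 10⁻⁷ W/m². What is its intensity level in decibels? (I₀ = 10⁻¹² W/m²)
β = 10·log₁₀(I/I₀) = 55 dB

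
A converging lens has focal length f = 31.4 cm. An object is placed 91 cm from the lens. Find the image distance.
1/di = 1/f − 1/do → di = 47.94 cm (real image)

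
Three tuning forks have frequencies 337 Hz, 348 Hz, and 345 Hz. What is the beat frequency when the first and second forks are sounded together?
11 Hz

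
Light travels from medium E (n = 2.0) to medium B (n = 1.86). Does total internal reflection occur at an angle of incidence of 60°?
θc = arcsin(n₂/n₁) = 68.43°; 60° < θc, so no — the ray refracts.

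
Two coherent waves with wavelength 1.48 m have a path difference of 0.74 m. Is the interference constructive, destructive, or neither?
destructive — path difference = 0.5λ, an odd multiple of λ/2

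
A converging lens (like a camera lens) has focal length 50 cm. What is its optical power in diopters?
P = 1/f = 2 D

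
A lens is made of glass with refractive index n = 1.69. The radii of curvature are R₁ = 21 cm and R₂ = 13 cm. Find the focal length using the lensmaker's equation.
1/f = (n − 1)(1/R₁ − 1/R₂) → f = -49.46 cm (diverging lens)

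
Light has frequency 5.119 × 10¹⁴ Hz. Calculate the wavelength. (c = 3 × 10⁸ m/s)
λ = c/f = 586.1 nm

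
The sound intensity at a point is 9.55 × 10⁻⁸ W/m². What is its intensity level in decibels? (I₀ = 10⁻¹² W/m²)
β = 10·log₁₀(I/I₀) = 49.8 dB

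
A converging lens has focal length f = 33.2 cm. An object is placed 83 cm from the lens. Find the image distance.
1/di = 1/f − 1/do → di = 55.33 cm (real image)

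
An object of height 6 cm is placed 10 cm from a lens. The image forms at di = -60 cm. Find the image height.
hi = (-di/do) × ho = 36 cm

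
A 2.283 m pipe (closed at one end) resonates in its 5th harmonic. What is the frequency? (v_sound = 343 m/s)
fₙ = nv/(4L) = 187.8 Hz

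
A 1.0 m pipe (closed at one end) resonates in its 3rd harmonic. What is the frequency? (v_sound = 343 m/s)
fₙ = nv/(4L) = 257.2 Hz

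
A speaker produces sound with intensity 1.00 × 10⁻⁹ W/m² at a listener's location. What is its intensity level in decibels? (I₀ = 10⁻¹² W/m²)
β = 10·log₁₀(I/I₀) = 30 dB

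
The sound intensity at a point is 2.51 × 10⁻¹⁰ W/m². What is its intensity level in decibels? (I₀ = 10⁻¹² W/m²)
β = 10·log₁₀(I/I₀) = 24 dB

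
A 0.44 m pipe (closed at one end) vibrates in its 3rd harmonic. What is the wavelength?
λₙ = 4L/n = 0.5867 m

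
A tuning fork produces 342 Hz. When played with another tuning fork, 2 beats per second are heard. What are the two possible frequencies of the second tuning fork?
f₂ = 342 ± 2 Hz → 344 Hz or 340 Hz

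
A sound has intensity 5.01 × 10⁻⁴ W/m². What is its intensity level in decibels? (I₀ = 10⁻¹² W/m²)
β = 10·log₁₀(I/I₀) = 87 dB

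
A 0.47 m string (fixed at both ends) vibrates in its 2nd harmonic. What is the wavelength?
λₙ = 2L/n = 0.47 m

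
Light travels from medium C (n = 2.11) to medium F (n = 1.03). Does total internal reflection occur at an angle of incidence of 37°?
θc = arcsin(n₂/n₁) = 29.22°; 37° > θc, so yes — total internal reflection.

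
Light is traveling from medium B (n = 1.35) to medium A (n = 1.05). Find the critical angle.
θc = arcsin(n₂/n₁) = 51.06°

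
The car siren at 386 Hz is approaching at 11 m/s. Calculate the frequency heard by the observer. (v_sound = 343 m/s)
f_obs = f·v/(v − v_s) = 398.8 Hz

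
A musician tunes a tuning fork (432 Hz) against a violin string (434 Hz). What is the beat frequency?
2 Hz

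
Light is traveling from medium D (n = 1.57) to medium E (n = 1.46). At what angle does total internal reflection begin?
θc = arcsin(n₂/n₁) = 68.42°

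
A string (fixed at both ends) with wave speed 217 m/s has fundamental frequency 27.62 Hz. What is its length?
L = v/(2f₁) = 3.928 m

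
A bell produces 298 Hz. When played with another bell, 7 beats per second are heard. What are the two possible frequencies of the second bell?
f₂ = 298 ± 7 Hz → 305 Hz or 291 Hz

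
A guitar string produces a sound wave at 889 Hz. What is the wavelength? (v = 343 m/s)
λ = v/f = 0.3858 m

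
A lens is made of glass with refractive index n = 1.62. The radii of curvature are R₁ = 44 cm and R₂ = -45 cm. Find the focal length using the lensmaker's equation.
1/f = (n − 1)(1/R₁ − 1/R₂) → f = 35.88 cm (converging lens)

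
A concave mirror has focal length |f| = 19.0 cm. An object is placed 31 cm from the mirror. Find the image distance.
f = +19.0 cm (concave); 1/di = 1/f − 1/do → di = 49.08 cm (real image, in front of mirror)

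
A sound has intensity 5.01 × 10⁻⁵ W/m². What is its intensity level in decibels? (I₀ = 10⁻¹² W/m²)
β = 10·log₁₀(I/I₀) = 77 dB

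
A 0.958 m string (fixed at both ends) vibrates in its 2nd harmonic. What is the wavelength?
λₙ = 2L/n = 0.958 m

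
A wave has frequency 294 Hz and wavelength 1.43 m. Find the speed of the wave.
v = fλ = 420.4 m/s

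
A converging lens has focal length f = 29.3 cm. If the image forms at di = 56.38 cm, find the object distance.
1/do = 1/f − 1/di → do = 61 cm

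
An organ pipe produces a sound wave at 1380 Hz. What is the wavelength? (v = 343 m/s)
λ = v/f = 0.2486 m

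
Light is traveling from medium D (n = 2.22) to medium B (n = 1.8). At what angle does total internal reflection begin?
θc = arcsin(n₂/n₁) = 54.18°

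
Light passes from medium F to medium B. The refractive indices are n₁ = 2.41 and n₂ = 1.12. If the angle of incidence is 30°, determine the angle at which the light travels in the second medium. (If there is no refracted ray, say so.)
sin θ₂ = (n₁/n₂)·sin θ₁ = 1.076 > 1, so there is no refracted ray — the light undergoes total internal reflection.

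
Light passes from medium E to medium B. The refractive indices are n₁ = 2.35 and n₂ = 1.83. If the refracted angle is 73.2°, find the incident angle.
sin θ₁ = (n₂/n₁)·sin θ₂ → θ₁ = 48.2°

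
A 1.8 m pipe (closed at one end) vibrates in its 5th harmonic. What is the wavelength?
λₙ = 4L/n = 1.44 m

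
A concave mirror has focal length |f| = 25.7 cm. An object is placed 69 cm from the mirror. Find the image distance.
f = +25.7 cm (concave); 1/di = 1/f − 1/do → di = 40.95 cm (real image, in front of mirror)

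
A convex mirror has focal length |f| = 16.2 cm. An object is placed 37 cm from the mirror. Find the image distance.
f = −16.2 cm (convex); 1/di = 1/f − 1/do → di = -11.27 cm (virtual image, behind mirror)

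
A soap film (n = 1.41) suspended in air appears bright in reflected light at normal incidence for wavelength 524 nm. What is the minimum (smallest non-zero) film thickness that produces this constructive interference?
2nt = (m − ½)λ with m = 1 → t = (m − ½)λ/(2n) = 92.91 nm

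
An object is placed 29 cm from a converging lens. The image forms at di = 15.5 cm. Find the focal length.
1/f = 1/do + 1/di → f = 10.1 cm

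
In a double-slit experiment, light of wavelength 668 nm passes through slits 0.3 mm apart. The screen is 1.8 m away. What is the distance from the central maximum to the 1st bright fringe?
y = mλL/d = 4.008 mm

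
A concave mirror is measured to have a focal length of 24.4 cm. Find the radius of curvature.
R = 2|f| = 48.8 cm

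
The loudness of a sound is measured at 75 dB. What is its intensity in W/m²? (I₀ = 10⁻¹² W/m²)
I = I₀·10^(β/10) = 3.16 × 10⁻⁵ W/m²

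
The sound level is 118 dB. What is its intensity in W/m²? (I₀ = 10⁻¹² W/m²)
I = I₀·10^(β/10) = 6.31 × 10⁻¹ W/m²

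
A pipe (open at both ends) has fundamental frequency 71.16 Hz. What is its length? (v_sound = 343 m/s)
L = v/(2f₁) = 2.41 m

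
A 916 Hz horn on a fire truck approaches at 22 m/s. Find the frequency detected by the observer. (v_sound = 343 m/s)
f_obs = f·v/(v − v_s) = 978.8 Hz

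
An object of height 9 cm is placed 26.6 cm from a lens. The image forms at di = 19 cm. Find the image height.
hi = (-di/do) × ho = -6.429 cm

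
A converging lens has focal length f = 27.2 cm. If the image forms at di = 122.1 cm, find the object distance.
1/do = 1/f − 1/di → do = 35 cm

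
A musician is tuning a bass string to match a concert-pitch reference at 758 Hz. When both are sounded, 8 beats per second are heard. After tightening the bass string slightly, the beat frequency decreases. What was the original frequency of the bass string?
750 Hz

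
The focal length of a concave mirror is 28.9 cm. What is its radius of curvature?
R = 2|f| = 57.8 cm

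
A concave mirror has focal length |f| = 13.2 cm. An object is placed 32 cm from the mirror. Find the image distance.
f = +13.2 cm (concave); 1/di = 1/f − 1/do → di = 22.47 cm (real image, in front of mirror)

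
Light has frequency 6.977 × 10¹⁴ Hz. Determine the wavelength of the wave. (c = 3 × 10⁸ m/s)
λ = c/f = 430 nm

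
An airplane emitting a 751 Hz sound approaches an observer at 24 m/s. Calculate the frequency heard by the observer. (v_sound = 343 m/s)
f_obs = f·v/(v − v_s) = 807.5 Hz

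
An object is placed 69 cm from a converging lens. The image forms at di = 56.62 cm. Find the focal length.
1/f = 1/do + 1/di → f = 31.1 cm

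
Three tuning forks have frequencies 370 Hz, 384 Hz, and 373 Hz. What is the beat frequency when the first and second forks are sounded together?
14 Hz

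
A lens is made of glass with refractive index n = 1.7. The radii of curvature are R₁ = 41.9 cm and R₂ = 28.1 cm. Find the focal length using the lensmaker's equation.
1/f = (n − 1)(1/R₁ − 1/R₂) → f = -121.9 cm (diverging lens)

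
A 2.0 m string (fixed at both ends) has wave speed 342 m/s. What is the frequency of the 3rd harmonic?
fₙ = nv/(2L) = 256.5 Hz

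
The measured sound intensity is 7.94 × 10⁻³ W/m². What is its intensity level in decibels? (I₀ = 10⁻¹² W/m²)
β = 10·log₁₀(I/I₀) = 99 dB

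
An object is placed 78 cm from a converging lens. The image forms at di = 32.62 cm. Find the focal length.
1/f = 1/do + 1/di → f = 23 cm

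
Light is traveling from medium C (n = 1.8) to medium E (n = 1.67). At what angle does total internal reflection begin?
θc = arcsin(n₂/n₁) = 68.09°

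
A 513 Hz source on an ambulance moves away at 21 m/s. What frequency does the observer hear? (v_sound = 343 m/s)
f_obs = f·v/(v + v_s) = 483.4 Hz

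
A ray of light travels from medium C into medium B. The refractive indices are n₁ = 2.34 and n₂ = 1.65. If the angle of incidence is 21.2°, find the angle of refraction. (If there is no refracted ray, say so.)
sin θ₂ = (n₁/n₂)·sin θ₁ = 0.5128 → θ₂ = 30.85°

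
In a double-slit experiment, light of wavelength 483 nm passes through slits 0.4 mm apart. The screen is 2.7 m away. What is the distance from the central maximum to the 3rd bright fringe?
y = mλL/d = 9.781 mm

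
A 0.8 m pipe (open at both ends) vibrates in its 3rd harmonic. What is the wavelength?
λₙ = 2L/n = 0.5333 m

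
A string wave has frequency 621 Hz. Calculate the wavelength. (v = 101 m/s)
λ = v/f = 0.1626 m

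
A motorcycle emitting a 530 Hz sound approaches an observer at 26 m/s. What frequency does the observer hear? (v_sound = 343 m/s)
f_obs = f·v/(v − v_s) = 573.5 Hz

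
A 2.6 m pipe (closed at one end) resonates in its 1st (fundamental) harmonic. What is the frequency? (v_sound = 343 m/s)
fₙ = nv/(4L) = 32.98 Hz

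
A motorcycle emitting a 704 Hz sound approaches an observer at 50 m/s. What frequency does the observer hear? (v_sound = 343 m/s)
f_obs = f·v/(v − v_s) = 824.1 Hz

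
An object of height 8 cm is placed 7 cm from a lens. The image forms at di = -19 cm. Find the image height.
hi = (-di/do) × ho = 21.71 cm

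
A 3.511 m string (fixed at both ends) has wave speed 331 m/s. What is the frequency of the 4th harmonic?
fₙ = nv/(2L) = 188.6 Hz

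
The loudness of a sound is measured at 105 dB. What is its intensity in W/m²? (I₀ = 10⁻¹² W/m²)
I = I₀·10^(β/10) = 3.16 × 10⁻² W/m²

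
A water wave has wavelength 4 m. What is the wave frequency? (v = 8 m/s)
f = v/λ = 2 Hz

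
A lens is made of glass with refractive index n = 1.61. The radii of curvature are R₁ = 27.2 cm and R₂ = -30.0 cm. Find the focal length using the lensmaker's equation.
1/f = (n − 1)(1/R₁ − 1/R₂) → f = 23.39 cm (converging lens)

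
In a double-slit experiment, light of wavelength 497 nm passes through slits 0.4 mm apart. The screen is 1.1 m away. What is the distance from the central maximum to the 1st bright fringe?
y = mλL/d = 1.367 mm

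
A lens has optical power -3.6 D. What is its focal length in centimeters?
f = 1/P = -27.78 cm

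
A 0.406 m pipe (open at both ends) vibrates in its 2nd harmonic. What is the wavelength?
λₙ = 2L/n = 0.406 m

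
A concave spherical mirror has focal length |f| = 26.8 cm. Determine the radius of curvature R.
R = 2|f| = 53.6 cm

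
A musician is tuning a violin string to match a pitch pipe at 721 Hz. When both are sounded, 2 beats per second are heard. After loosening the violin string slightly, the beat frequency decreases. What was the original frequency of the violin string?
723 Hz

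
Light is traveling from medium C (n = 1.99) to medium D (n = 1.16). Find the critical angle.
θc = arcsin(n₂/n₁) = 35.66°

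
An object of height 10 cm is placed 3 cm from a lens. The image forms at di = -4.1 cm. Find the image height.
hi = (-di/do) × ho = 13.67 cm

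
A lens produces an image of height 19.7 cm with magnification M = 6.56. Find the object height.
ho = |hi|/|M| = 3.003 cm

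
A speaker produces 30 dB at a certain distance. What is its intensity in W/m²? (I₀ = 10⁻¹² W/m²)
I = I₀·10^(β/10) = 1.00 × 10⁻⁹ W/m²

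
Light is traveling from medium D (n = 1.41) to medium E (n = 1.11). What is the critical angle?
θc = arcsin(n₂/n₁) = 51.93°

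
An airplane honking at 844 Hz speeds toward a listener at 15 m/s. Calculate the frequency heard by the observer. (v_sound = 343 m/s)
f_obs = f·v/(v − v_s) = 882.6 Hz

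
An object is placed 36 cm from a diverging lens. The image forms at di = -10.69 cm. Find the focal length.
1/f = 1/do + 1/di → f = -15.21 cm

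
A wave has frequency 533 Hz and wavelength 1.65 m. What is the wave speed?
v = fλ = 879.4 m/s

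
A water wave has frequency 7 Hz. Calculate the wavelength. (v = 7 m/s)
λ = v/f = 1 m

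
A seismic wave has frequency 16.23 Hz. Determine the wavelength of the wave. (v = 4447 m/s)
λ = v/f = 274 m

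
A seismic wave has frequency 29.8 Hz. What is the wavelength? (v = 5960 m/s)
λ = v/f = 200 m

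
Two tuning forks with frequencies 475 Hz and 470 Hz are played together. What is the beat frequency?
5 Hz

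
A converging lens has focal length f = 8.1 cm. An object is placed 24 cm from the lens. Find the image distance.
1/di = 1/f − 1/do → di = 12.23 cm (real image)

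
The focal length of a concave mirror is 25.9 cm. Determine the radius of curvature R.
R = 2|f| = 51.8 cm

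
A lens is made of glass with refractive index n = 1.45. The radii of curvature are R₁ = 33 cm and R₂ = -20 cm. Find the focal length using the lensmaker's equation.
1/f = (n − 1)(1/R₁ − 1/R₂) → f = 27.67 cm (converging lens)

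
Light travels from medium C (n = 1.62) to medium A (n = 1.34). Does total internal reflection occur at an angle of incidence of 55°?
θc = arcsin(n₂/n₁) = 55.81°; 55° < θc, so no — the ray refracts.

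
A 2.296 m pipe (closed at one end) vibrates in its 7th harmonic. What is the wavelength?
λₙ = 4L/n = 1.312 m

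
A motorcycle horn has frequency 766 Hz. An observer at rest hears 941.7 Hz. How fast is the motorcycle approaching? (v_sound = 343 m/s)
v_s = v·(1 − f/f_obs) = 64 m/s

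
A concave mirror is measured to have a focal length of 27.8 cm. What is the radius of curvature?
R = 2|f| = 55.6 cm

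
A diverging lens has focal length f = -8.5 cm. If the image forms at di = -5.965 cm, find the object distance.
1/do = 1/f − 1/di → do = 20 cm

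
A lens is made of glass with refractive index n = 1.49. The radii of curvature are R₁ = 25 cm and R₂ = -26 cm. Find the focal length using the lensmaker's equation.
1/f = (n − 1)(1/R₁ − 1/R₂) → f = 26.01 cm (converging lens)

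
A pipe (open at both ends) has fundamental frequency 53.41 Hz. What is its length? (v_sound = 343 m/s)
L = v/(2f₁) = 3.211 m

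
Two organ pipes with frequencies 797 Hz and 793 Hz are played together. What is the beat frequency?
4 Hz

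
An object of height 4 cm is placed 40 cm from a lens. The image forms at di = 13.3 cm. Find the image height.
hi = (-di/do) × ho = -1.33 cm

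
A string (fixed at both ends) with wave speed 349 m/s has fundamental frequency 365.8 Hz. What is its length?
L = v/(2f₁) = 0.477 m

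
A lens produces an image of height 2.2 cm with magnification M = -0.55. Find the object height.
ho = |hi|/|M| = 4 cm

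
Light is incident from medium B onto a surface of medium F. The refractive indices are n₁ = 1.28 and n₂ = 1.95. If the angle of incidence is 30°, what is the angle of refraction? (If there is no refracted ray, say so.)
sin θ₂ = (n₁/n₂)·sin θ₁ = 0.3282 → θ₂ = 19.16°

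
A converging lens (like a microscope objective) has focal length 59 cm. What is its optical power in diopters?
P = 1/f = 1.695 D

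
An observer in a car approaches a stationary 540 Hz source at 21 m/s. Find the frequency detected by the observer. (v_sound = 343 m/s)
f_obs = f·(v + v_o)/v = 573.1 Hz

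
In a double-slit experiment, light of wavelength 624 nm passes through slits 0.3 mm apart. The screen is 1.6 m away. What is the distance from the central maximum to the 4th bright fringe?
y = mλL/d = 13.31 mm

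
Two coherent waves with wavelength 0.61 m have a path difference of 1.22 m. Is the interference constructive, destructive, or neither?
constructive — path difference = 2λ, a whole number of wavelengths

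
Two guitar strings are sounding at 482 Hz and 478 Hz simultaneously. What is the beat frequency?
4 Hz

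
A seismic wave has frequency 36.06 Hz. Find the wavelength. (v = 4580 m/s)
λ = v/f = 127 m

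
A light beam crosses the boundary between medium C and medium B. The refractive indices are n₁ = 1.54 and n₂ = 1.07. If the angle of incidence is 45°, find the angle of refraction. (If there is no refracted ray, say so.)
sin θ₂ = (n₁/n₂)·sin θ₁ = 1.018 > 1, so there is no refracted ray — the light undergoes total internal reflection.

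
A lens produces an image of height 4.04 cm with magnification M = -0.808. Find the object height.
ho = |hi|/|M| = 5 cm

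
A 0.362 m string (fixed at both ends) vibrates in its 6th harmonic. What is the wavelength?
λₙ = 2L/n = 0.1207 m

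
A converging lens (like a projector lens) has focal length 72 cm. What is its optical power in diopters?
P = 1/f = 1.389 D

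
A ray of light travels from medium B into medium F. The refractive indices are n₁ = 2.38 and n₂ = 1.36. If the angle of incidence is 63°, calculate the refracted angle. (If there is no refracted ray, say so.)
sin θ₂ = (n₁/n₂)·sin θ₁ = 1.559 > 1, so there is no refracted ray — the light undergoes total internal reflection.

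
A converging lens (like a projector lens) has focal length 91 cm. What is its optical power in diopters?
P = 1/f = 1.099 D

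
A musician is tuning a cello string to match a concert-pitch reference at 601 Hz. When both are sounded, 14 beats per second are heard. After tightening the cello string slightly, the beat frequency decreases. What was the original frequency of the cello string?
587 Hz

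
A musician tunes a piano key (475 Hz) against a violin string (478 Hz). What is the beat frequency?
3 Hz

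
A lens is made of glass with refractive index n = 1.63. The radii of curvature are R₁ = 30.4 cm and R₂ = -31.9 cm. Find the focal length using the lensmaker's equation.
1/f = (n − 1)(1/R₁ − 1/R₂) → f = 24.71 cm (converging lens)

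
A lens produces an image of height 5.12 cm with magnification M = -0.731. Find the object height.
ho = |hi|/|M| = 7.004 cm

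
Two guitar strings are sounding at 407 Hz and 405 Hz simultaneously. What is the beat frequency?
2 Hz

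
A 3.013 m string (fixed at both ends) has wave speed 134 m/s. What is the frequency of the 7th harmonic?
fₙ = nv/(2L) = 155.7 Hz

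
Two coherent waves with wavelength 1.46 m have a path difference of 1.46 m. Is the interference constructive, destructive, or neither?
constructive — path difference = 1λ, a whole number of wavelengths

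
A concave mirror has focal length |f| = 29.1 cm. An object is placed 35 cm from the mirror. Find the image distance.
f = +29.1 cm (concave); 1/di = 1/f − 1/do → di = 172.6 cm (real image, in front of mirror)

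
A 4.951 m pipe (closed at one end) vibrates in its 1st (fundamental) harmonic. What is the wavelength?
λₙ = 4L/n = 19.8 m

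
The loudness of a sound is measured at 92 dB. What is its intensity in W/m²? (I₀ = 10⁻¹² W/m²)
I = I₀·10^(β/10) = 1.58 × 10⁻³ W/m²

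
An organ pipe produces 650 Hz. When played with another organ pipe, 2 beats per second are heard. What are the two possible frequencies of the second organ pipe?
f₂ = 650 ± 2 Hz → 652 Hz or 648 Hz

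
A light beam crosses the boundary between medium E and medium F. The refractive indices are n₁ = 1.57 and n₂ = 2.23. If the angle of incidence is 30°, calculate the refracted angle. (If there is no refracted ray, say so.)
sin θ₂ = (n₁/n₂)·sin θ₁ = 0.352 → θ₂ = 20.61°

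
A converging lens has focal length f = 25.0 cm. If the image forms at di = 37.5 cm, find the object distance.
1/do = 1/f − 1/di → do = 75 cm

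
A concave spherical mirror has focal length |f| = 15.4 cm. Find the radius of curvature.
R = 2|f| = 30.8 cm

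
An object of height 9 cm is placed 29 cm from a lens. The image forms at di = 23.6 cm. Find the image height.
hi = (-di/do) × ho = -7.324 cm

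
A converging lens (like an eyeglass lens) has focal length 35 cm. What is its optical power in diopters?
P = 1/f = 2.857 D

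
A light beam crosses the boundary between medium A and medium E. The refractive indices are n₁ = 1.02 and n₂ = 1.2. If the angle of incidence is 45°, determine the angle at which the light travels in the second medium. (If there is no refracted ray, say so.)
sin θ₂ = (n₁/n₂)·sin θ₁ = 0.601 → θ₂ = 36.94°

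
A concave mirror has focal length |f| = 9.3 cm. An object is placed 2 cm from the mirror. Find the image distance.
f = +9.3 cm (concave); 1/di = 1/f − 1/do → di = -2.548 cm (virtual image, behind mirror)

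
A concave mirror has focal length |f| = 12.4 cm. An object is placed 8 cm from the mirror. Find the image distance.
f = +12.4 cm (concave); 1/di = 1/f − 1/do → di = -22.55 cm (virtual image, behind mirror)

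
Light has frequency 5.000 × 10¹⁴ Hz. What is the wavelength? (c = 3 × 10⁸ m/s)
λ = c/f = 600 nm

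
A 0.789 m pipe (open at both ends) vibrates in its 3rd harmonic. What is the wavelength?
λₙ = 2L/n = 0.526 m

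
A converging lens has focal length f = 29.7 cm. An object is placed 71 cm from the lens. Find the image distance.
1/di = 1/f − 1/do → di = 51.06 cm (real image)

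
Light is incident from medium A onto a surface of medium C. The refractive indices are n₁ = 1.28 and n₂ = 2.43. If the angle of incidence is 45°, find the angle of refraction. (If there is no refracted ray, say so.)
sin θ₂ = (n₁/n₂)·sin θ₁ = 0.3725 → θ₂ = 21.87°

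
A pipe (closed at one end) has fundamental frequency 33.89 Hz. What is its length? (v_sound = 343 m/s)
L = v/(4f₁) = 2.53 m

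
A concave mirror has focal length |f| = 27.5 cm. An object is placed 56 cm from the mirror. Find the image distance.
f = +27.5 cm (concave); 1/di = 1/f − 1/do → di = 54.04 cm (real image, in front of mirror)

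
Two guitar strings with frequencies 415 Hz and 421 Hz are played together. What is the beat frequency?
6 Hz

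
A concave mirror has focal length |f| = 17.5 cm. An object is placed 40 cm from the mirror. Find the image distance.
f = +17.5 cm (concave); 1/di = 1/f − 1/do → di = 31.11 cm (real image, in front of mirror)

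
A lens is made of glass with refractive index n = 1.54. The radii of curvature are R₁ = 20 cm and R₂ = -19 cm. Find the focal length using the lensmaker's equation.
1/f = (n − 1)(1/R₁ − 1/R₂) → f = 18.04 cm (converging lens)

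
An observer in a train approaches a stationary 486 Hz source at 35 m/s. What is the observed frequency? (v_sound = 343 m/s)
f_obs = f·(v + v_o)/v = 535.6 Hz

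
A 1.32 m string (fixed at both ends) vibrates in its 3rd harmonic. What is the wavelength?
λₙ = 2L/n = 0.88 m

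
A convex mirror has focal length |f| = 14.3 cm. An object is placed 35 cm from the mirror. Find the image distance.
f = −14.3 cm (convex); 1/di = 1/f − 1/do → di = -10.15 cm (virtual image, behind mirror)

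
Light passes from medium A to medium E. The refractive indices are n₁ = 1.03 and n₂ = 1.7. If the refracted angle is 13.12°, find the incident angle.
sin θ₁ = (n₂/n₁)·sin θ₂ → θ₁ = 22°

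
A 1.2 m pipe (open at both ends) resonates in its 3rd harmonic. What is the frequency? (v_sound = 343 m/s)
fₙ = nv/(2L) = 428.8 Hz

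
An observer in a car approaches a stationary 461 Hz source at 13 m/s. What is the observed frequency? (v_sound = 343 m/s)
f_obs = f·(v + v_o)/v = 478.5 Hz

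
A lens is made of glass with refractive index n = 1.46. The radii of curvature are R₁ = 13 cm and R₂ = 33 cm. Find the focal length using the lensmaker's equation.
1/f = (n − 1)(1/R₁ − 1/R₂) → f = 46.63 cm (converging lens)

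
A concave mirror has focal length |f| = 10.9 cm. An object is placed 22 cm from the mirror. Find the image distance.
f = +10.9 cm (concave); 1/di = 1/f − 1/do → di = 21.6 cm (real image, in front of mirror)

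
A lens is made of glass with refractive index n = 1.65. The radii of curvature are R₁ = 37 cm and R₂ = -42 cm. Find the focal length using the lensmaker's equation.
1/f = (n − 1)(1/R₁ − 1/R₂) → f = 30.26 cm (converging lens)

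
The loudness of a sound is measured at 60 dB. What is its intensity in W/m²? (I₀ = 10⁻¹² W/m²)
I = I₀·10^(β/10) = 1.00 × 10⁻⁶ W/m²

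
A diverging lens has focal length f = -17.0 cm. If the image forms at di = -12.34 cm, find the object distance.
1/do = 1/f − 1/di → do = 45.02 cm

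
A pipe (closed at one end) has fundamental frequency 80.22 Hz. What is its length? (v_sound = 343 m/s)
L = v/(4f₁) = 1.069 m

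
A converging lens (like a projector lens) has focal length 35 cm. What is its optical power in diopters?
P = 1/f = 2.857 D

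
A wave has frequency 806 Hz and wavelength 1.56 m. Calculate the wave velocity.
v = fλ = 1257 m/s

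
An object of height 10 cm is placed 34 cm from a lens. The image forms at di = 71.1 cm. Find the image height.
hi = (-di/do) × ho = -20.91 cm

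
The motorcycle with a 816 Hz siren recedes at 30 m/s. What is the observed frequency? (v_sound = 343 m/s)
f_obs = f·v/(v + v_s) = 750.4 Hz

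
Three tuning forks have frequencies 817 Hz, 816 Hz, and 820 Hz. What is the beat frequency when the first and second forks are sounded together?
1 Hz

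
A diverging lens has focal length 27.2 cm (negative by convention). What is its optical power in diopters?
P = 1/f = -3.676 D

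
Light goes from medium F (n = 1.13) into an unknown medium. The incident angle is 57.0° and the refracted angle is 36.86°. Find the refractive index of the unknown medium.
n₂ = n₁·sin θ₁ / sin θ₂ = 1.58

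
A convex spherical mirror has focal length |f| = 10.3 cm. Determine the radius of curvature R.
R = 2|f| = 20.6 cm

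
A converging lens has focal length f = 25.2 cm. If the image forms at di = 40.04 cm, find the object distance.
1/do = 1/f − 1/di → do = 67.99 cm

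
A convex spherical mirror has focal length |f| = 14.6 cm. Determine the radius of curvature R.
R = 2|f| = 29.2 cm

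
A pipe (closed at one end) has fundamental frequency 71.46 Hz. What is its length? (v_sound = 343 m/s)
L = v/(4f₁) = 1.2 m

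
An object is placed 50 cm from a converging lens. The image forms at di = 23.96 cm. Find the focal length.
1/f = 1/do + 1/di → f = 16.2 cm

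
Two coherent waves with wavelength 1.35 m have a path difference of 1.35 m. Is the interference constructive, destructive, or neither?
constructive — path difference = 1λ, a whole number of wavelengths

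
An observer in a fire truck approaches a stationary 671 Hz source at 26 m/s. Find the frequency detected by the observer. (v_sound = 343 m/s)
f_obs = f·(v + v_o)/v = 721.9 Hz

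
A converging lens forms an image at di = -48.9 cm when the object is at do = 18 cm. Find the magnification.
M = −di/do = 2.717 (upright image)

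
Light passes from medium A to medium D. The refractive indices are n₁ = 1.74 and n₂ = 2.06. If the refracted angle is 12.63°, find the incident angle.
sin θ₁ = (n₂/n₁)·sin θ₂ → θ₁ = 15°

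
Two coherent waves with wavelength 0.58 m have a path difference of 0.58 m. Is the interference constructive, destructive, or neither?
constructive — path difference = 1λ, a whole number of wavelengths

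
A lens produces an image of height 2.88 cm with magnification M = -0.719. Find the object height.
ho = |hi|/|M| = 4.006 cm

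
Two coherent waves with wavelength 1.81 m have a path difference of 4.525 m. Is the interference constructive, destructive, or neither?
destructive — path difference = 2.5λ, an odd multiple of λ/2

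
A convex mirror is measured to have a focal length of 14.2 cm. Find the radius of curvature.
R = 2|f| = 28.4 cm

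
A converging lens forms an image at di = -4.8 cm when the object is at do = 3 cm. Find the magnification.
M = −di/do = 1.6 (upright image)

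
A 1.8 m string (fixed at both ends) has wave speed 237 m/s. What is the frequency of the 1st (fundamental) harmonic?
fₙ = nv/(2L) = 65.83 Hz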